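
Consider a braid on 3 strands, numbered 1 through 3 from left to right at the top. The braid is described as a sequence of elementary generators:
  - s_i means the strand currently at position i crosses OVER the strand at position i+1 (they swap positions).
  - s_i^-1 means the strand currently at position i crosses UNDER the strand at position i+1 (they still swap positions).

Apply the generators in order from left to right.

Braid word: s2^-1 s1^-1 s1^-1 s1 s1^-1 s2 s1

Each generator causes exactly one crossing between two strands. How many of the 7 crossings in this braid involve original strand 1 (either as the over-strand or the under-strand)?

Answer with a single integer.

Answer: 5

Derivation:
Gen 1: crossing 2x3. Involves strand 1? no. Count so far: 0
Gen 2: crossing 1x3. Involves strand 1? yes. Count so far: 1
Gen 3: crossing 3x1. Involves strand 1? yes. Count so far: 2
Gen 4: crossing 1x3. Involves strand 1? yes. Count so far: 3
Gen 5: crossing 3x1. Involves strand 1? yes. Count so far: 4
Gen 6: crossing 3x2. Involves strand 1? no. Count so far: 4
Gen 7: crossing 1x2. Involves strand 1? yes. Count so far: 5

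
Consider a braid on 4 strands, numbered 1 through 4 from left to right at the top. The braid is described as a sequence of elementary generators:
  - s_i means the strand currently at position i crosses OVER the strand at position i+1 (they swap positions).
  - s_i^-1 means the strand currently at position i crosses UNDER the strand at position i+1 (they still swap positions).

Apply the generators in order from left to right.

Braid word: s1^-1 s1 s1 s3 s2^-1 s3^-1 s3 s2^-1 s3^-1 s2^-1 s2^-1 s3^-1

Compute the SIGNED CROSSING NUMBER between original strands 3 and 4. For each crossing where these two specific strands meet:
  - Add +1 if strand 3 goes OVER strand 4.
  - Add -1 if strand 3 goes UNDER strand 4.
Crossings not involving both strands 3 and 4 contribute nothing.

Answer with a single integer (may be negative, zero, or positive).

Answer: 1

Derivation:
Gen 1: crossing 1x2. Both 3&4? no. Sum: 0
Gen 2: crossing 2x1. Both 3&4? no. Sum: 0
Gen 3: crossing 1x2. Both 3&4? no. Sum: 0
Gen 4: 3 over 4. Both 3&4? yes. Contrib: +1. Sum: 1
Gen 5: crossing 1x4. Both 3&4? no. Sum: 1
Gen 6: crossing 1x3. Both 3&4? no. Sum: 1
Gen 7: crossing 3x1. Both 3&4? no. Sum: 1
Gen 8: crossing 4x1. Both 3&4? no. Sum: 1
Gen 9: 4 under 3. Both 3&4? yes. Contrib: +1. Sum: 2
Gen 10: crossing 1x3. Both 3&4? no. Sum: 2
Gen 11: crossing 3x1. Both 3&4? no. Sum: 2
Gen 12: 3 under 4. Both 3&4? yes. Contrib: -1. Sum: 1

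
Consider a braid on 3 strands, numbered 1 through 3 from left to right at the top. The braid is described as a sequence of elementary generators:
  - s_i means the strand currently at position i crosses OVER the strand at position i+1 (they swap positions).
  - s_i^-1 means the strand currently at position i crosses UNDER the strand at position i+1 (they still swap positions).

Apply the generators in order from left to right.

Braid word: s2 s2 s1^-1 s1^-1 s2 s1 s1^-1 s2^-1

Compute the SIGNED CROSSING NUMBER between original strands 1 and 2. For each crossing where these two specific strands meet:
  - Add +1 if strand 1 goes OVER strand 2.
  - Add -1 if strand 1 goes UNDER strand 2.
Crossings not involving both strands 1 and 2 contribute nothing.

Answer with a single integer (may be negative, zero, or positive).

Answer: 0

Derivation:
Gen 1: crossing 2x3. Both 1&2? no. Sum: 0
Gen 2: crossing 3x2. Both 1&2? no. Sum: 0
Gen 3: 1 under 2. Both 1&2? yes. Contrib: -1. Sum: -1
Gen 4: 2 under 1. Both 1&2? yes. Contrib: +1. Sum: 0
Gen 5: crossing 2x3. Both 1&2? no. Sum: 0
Gen 6: crossing 1x3. Both 1&2? no. Sum: 0
Gen 7: crossing 3x1. Both 1&2? no. Sum: 0
Gen 8: crossing 3x2. Both 1&2? no. Sum: 0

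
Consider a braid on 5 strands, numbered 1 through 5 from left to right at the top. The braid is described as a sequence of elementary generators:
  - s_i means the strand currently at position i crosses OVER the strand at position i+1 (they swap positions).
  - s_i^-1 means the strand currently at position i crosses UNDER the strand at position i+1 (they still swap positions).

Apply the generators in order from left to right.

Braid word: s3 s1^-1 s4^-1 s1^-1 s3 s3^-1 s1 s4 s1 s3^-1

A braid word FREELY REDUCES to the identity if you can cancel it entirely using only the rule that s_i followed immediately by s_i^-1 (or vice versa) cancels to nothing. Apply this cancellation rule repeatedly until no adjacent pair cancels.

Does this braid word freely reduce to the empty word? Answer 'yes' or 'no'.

Answer: yes

Derivation:
Gen 1 (s3): push. Stack: [s3]
Gen 2 (s1^-1): push. Stack: [s3 s1^-1]
Gen 3 (s4^-1): push. Stack: [s3 s1^-1 s4^-1]
Gen 4 (s1^-1): push. Stack: [s3 s1^-1 s4^-1 s1^-1]
Gen 5 (s3): push. Stack: [s3 s1^-1 s4^-1 s1^-1 s3]
Gen 6 (s3^-1): cancels prior s3. Stack: [s3 s1^-1 s4^-1 s1^-1]
Gen 7 (s1): cancels prior s1^-1. Stack: [s3 s1^-1 s4^-1]
Gen 8 (s4): cancels prior s4^-1. Stack: [s3 s1^-1]
Gen 9 (s1): cancels prior s1^-1. Stack: [s3]
Gen 10 (s3^-1): cancels prior s3. Stack: []
Reduced word: (empty)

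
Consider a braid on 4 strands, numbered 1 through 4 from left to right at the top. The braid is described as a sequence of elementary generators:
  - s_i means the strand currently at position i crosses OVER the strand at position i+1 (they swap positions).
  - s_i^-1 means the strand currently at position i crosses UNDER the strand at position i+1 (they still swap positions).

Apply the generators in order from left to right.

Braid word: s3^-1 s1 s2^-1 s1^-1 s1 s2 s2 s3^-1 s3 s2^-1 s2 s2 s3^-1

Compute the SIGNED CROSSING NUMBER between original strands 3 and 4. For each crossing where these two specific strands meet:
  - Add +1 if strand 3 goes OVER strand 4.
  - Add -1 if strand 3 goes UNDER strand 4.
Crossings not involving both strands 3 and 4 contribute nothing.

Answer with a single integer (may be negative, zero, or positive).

Answer: 0

Derivation:
Gen 1: 3 under 4. Both 3&4? yes. Contrib: -1. Sum: -1
Gen 2: crossing 1x2. Both 3&4? no. Sum: -1
Gen 3: crossing 1x4. Both 3&4? no. Sum: -1
Gen 4: crossing 2x4. Both 3&4? no. Sum: -1
Gen 5: crossing 4x2. Both 3&4? no. Sum: -1
Gen 6: crossing 4x1. Both 3&4? no. Sum: -1
Gen 7: crossing 1x4. Both 3&4? no. Sum: -1
Gen 8: crossing 1x3. Both 3&4? no. Sum: -1
Gen 9: crossing 3x1. Both 3&4? no. Sum: -1
Gen 10: crossing 4x1. Both 3&4? no. Sum: -1
Gen 11: crossing 1x4. Both 3&4? no. Sum: -1
Gen 12: crossing 4x1. Both 3&4? no. Sum: -1
Gen 13: 4 under 3. Both 3&4? yes. Contrib: +1. Sum: 0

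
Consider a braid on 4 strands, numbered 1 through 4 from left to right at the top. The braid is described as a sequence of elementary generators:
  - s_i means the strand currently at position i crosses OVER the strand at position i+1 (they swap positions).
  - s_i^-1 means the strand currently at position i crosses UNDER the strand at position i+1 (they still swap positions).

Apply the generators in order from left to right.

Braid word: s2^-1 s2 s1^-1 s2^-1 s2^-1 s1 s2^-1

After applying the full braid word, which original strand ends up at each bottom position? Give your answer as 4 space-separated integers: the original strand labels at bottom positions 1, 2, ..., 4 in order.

Answer: 1 3 2 4

Derivation:
Gen 1 (s2^-1): strand 2 crosses under strand 3. Perm now: [1 3 2 4]
Gen 2 (s2): strand 3 crosses over strand 2. Perm now: [1 2 3 4]
Gen 3 (s1^-1): strand 1 crosses under strand 2. Perm now: [2 1 3 4]
Gen 4 (s2^-1): strand 1 crosses under strand 3. Perm now: [2 3 1 4]
Gen 5 (s2^-1): strand 3 crosses under strand 1. Perm now: [2 1 3 4]
Gen 6 (s1): strand 2 crosses over strand 1. Perm now: [1 2 3 4]
Gen 7 (s2^-1): strand 2 crosses under strand 3. Perm now: [1 3 2 4]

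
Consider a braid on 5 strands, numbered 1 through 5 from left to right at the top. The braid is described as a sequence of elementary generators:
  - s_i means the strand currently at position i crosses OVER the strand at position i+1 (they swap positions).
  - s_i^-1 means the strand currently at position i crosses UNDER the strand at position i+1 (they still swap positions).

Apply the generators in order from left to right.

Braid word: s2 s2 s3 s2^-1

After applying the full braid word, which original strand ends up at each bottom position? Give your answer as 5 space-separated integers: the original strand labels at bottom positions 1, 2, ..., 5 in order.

Gen 1 (s2): strand 2 crosses over strand 3. Perm now: [1 3 2 4 5]
Gen 2 (s2): strand 3 crosses over strand 2. Perm now: [1 2 3 4 5]
Gen 3 (s3): strand 3 crosses over strand 4. Perm now: [1 2 4 3 5]
Gen 4 (s2^-1): strand 2 crosses under strand 4. Perm now: [1 4 2 3 5]

Answer: 1 4 2 3 5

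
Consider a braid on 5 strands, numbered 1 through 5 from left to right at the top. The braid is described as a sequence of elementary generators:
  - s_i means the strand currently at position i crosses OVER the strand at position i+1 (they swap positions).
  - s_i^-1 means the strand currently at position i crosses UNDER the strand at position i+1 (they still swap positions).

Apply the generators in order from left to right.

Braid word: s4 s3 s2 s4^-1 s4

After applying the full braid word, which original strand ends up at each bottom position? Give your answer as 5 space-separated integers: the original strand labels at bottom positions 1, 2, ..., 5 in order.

Gen 1 (s4): strand 4 crosses over strand 5. Perm now: [1 2 3 5 4]
Gen 2 (s3): strand 3 crosses over strand 5. Perm now: [1 2 5 3 4]
Gen 3 (s2): strand 2 crosses over strand 5. Perm now: [1 5 2 3 4]
Gen 4 (s4^-1): strand 3 crosses under strand 4. Perm now: [1 5 2 4 3]
Gen 5 (s4): strand 4 crosses over strand 3. Perm now: [1 5 2 3 4]

Answer: 1 5 2 3 4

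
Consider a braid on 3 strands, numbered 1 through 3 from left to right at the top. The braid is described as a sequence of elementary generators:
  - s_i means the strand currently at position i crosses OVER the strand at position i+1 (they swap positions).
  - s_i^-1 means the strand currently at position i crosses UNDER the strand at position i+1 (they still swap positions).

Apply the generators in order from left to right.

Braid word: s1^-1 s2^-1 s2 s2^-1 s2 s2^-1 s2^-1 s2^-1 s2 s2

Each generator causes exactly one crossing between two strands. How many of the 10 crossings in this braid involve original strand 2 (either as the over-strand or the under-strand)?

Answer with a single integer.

Answer: 1

Derivation:
Gen 1: crossing 1x2. Involves strand 2? yes. Count so far: 1
Gen 2: crossing 1x3. Involves strand 2? no. Count so far: 1
Gen 3: crossing 3x1. Involves strand 2? no. Count so far: 1
Gen 4: crossing 1x3. Involves strand 2? no. Count so far: 1
Gen 5: crossing 3x1. Involves strand 2? no. Count so far: 1
Gen 6: crossing 1x3. Involves strand 2? no. Count so far: 1
Gen 7: crossing 3x1. Involves strand 2? no. Count so far: 1
Gen 8: crossing 1x3. Involves strand 2? no. Count so far: 1
Gen 9: crossing 3x1. Involves strand 2? no. Count so far: 1
Gen 10: crossing 1x3. Involves strand 2? no. Count so far: 1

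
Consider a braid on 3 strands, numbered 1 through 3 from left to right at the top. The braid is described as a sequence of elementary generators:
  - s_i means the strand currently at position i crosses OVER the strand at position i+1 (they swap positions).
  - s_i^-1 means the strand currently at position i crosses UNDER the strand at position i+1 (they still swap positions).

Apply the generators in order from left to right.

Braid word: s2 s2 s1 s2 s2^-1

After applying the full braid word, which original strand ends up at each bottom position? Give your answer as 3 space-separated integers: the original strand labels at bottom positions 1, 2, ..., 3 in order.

Gen 1 (s2): strand 2 crosses over strand 3. Perm now: [1 3 2]
Gen 2 (s2): strand 3 crosses over strand 2. Perm now: [1 2 3]
Gen 3 (s1): strand 1 crosses over strand 2. Perm now: [2 1 3]
Gen 4 (s2): strand 1 crosses over strand 3. Perm now: [2 3 1]
Gen 5 (s2^-1): strand 3 crosses under strand 1. Perm now: [2 1 3]

Answer: 2 1 3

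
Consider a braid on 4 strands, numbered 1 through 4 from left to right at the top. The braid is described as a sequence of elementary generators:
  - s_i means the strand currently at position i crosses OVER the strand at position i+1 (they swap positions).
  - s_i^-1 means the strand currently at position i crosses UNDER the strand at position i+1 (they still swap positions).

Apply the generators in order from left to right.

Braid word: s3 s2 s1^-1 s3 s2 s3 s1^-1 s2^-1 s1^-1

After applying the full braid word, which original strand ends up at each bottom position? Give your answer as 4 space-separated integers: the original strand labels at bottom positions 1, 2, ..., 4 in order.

Gen 1 (s3): strand 3 crosses over strand 4. Perm now: [1 2 4 3]
Gen 2 (s2): strand 2 crosses over strand 4. Perm now: [1 4 2 3]
Gen 3 (s1^-1): strand 1 crosses under strand 4. Perm now: [4 1 2 3]
Gen 4 (s3): strand 2 crosses over strand 3. Perm now: [4 1 3 2]
Gen 5 (s2): strand 1 crosses over strand 3. Perm now: [4 3 1 2]
Gen 6 (s3): strand 1 crosses over strand 2. Perm now: [4 3 2 1]
Gen 7 (s1^-1): strand 4 crosses under strand 3. Perm now: [3 4 2 1]
Gen 8 (s2^-1): strand 4 crosses under strand 2. Perm now: [3 2 4 1]
Gen 9 (s1^-1): strand 3 crosses under strand 2. Perm now: [2 3 4 1]

Answer: 2 3 4 1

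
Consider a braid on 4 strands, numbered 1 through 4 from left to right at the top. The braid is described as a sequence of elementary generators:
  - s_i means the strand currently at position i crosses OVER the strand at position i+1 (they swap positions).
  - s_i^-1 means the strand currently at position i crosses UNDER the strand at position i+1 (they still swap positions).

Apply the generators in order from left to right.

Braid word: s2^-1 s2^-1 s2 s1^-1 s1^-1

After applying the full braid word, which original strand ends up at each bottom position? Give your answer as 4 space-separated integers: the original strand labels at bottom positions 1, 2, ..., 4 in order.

Gen 1 (s2^-1): strand 2 crosses under strand 3. Perm now: [1 3 2 4]
Gen 2 (s2^-1): strand 3 crosses under strand 2. Perm now: [1 2 3 4]
Gen 3 (s2): strand 2 crosses over strand 3. Perm now: [1 3 2 4]
Gen 4 (s1^-1): strand 1 crosses under strand 3. Perm now: [3 1 2 4]
Gen 5 (s1^-1): strand 3 crosses under strand 1. Perm now: [1 3 2 4]

Answer: 1 3 2 4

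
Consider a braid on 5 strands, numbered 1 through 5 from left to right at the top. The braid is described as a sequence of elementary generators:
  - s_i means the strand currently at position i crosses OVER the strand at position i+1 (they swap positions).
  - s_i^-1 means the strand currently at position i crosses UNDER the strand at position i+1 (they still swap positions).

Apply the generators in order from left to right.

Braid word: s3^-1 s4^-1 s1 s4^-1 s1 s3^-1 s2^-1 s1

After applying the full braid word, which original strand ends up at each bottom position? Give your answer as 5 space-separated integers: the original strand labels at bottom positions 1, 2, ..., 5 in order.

Answer: 3 1 2 4 5

Derivation:
Gen 1 (s3^-1): strand 3 crosses under strand 4. Perm now: [1 2 4 3 5]
Gen 2 (s4^-1): strand 3 crosses under strand 5. Perm now: [1 2 4 5 3]
Gen 3 (s1): strand 1 crosses over strand 2. Perm now: [2 1 4 5 3]
Gen 4 (s4^-1): strand 5 crosses under strand 3. Perm now: [2 1 4 3 5]
Gen 5 (s1): strand 2 crosses over strand 1. Perm now: [1 2 4 3 5]
Gen 6 (s3^-1): strand 4 crosses under strand 3. Perm now: [1 2 3 4 5]
Gen 7 (s2^-1): strand 2 crosses under strand 3. Perm now: [1 3 2 4 5]
Gen 8 (s1): strand 1 crosses over strand 3. Perm now: [3 1 2 4 5]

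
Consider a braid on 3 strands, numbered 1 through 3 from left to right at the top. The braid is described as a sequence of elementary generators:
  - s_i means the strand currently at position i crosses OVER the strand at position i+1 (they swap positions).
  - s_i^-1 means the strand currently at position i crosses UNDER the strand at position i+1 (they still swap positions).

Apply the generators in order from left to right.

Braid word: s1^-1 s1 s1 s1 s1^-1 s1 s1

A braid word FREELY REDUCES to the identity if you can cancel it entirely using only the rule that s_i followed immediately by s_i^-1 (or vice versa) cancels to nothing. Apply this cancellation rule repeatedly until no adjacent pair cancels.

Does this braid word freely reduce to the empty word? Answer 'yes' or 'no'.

Gen 1 (s1^-1): push. Stack: [s1^-1]
Gen 2 (s1): cancels prior s1^-1. Stack: []
Gen 3 (s1): push. Stack: [s1]
Gen 4 (s1): push. Stack: [s1 s1]
Gen 5 (s1^-1): cancels prior s1. Stack: [s1]
Gen 6 (s1): push. Stack: [s1 s1]
Gen 7 (s1): push. Stack: [s1 s1 s1]
Reduced word: s1 s1 s1

Answer: no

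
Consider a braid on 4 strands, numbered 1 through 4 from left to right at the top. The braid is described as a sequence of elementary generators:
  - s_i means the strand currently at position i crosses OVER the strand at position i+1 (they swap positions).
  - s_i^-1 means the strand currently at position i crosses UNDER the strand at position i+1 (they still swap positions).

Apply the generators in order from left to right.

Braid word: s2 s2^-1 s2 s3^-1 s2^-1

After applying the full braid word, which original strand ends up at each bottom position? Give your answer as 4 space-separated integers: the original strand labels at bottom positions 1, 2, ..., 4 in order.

Answer: 1 4 3 2

Derivation:
Gen 1 (s2): strand 2 crosses over strand 3. Perm now: [1 3 2 4]
Gen 2 (s2^-1): strand 3 crosses under strand 2. Perm now: [1 2 3 4]
Gen 3 (s2): strand 2 crosses over strand 3. Perm now: [1 3 2 4]
Gen 4 (s3^-1): strand 2 crosses under strand 4. Perm now: [1 3 4 2]
Gen 5 (s2^-1): strand 3 crosses under strand 4. Perm now: [1 4 3 2]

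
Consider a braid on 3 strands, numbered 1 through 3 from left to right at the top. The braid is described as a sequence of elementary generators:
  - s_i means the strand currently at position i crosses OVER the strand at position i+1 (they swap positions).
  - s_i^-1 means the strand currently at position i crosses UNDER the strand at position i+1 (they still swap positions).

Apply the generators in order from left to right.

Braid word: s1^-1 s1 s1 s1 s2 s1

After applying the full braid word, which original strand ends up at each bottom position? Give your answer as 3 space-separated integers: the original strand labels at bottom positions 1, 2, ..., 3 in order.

Gen 1 (s1^-1): strand 1 crosses under strand 2. Perm now: [2 1 3]
Gen 2 (s1): strand 2 crosses over strand 1. Perm now: [1 2 3]
Gen 3 (s1): strand 1 crosses over strand 2. Perm now: [2 1 3]
Gen 4 (s1): strand 2 crosses over strand 1. Perm now: [1 2 3]
Gen 5 (s2): strand 2 crosses over strand 3. Perm now: [1 3 2]
Gen 6 (s1): strand 1 crosses over strand 3. Perm now: [3 1 2]

Answer: 3 1 2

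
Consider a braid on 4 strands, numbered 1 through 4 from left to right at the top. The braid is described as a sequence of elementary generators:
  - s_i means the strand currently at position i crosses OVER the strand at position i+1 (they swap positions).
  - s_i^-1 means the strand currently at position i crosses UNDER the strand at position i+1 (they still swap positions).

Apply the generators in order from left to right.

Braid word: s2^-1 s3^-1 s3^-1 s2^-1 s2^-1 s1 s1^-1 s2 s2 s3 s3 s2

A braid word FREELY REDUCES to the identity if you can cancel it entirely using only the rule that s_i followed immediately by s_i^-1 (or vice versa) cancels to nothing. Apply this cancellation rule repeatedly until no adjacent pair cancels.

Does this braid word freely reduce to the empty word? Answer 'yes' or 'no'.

Answer: yes

Derivation:
Gen 1 (s2^-1): push. Stack: [s2^-1]
Gen 2 (s3^-1): push. Stack: [s2^-1 s3^-1]
Gen 3 (s3^-1): push. Stack: [s2^-1 s3^-1 s3^-1]
Gen 4 (s2^-1): push. Stack: [s2^-1 s3^-1 s3^-1 s2^-1]
Gen 5 (s2^-1): push. Stack: [s2^-1 s3^-1 s3^-1 s2^-1 s2^-1]
Gen 6 (s1): push. Stack: [s2^-1 s3^-1 s3^-1 s2^-1 s2^-1 s1]
Gen 7 (s1^-1): cancels prior s1. Stack: [s2^-1 s3^-1 s3^-1 s2^-1 s2^-1]
Gen 8 (s2): cancels prior s2^-1. Stack: [s2^-1 s3^-1 s3^-1 s2^-1]
Gen 9 (s2): cancels prior s2^-1. Stack: [s2^-1 s3^-1 s3^-1]
Gen 10 (s3): cancels prior s3^-1. Stack: [s2^-1 s3^-1]
Gen 11 (s3): cancels prior s3^-1. Stack: [s2^-1]
Gen 12 (s2): cancels prior s2^-1. Stack: []
Reduced word: (empty)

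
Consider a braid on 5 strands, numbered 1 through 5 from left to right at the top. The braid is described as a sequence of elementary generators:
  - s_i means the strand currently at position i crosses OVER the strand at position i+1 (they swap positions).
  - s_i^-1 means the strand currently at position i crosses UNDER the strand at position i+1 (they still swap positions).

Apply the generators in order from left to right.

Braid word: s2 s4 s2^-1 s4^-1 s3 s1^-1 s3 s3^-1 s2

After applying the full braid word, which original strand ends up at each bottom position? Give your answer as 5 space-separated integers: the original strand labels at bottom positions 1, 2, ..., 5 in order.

Gen 1 (s2): strand 2 crosses over strand 3. Perm now: [1 3 2 4 5]
Gen 2 (s4): strand 4 crosses over strand 5. Perm now: [1 3 2 5 4]
Gen 3 (s2^-1): strand 3 crosses under strand 2. Perm now: [1 2 3 5 4]
Gen 4 (s4^-1): strand 5 crosses under strand 4. Perm now: [1 2 3 4 5]
Gen 5 (s3): strand 3 crosses over strand 4. Perm now: [1 2 4 3 5]
Gen 6 (s1^-1): strand 1 crosses under strand 2. Perm now: [2 1 4 3 5]
Gen 7 (s3): strand 4 crosses over strand 3. Perm now: [2 1 3 4 5]
Gen 8 (s3^-1): strand 3 crosses under strand 4. Perm now: [2 1 4 3 5]
Gen 9 (s2): strand 1 crosses over strand 4. Perm now: [2 4 1 3 5]

Answer: 2 4 1 3 5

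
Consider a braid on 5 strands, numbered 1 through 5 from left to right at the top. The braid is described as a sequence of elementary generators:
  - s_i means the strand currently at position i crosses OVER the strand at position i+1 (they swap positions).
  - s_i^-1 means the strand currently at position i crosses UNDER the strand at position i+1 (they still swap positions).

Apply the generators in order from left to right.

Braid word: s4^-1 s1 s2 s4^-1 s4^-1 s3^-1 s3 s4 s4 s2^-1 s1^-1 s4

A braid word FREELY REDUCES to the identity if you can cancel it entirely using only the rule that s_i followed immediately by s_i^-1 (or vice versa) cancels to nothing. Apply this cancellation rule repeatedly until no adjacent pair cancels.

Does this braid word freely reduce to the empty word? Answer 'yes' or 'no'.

Gen 1 (s4^-1): push. Stack: [s4^-1]
Gen 2 (s1): push. Stack: [s4^-1 s1]
Gen 3 (s2): push. Stack: [s4^-1 s1 s2]
Gen 4 (s4^-1): push. Stack: [s4^-1 s1 s2 s4^-1]
Gen 5 (s4^-1): push. Stack: [s4^-1 s1 s2 s4^-1 s4^-1]
Gen 6 (s3^-1): push. Stack: [s4^-1 s1 s2 s4^-1 s4^-1 s3^-1]
Gen 7 (s3): cancels prior s3^-1. Stack: [s4^-1 s1 s2 s4^-1 s4^-1]
Gen 8 (s4): cancels prior s4^-1. Stack: [s4^-1 s1 s2 s4^-1]
Gen 9 (s4): cancels prior s4^-1. Stack: [s4^-1 s1 s2]
Gen 10 (s2^-1): cancels prior s2. Stack: [s4^-1 s1]
Gen 11 (s1^-1): cancels prior s1. Stack: [s4^-1]
Gen 12 (s4): cancels prior s4^-1. Stack: []
Reduced word: (empty)

Answer: yes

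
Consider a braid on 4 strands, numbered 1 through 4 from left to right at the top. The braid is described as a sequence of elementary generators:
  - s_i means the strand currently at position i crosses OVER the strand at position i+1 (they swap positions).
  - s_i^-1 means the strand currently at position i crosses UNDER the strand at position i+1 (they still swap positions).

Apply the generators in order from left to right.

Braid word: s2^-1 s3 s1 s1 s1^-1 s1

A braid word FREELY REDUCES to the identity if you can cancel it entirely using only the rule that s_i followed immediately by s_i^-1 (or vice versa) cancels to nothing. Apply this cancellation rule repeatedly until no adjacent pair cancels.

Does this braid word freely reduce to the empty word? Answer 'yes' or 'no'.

Answer: no

Derivation:
Gen 1 (s2^-1): push. Stack: [s2^-1]
Gen 2 (s3): push. Stack: [s2^-1 s3]
Gen 3 (s1): push. Stack: [s2^-1 s3 s1]
Gen 4 (s1): push. Stack: [s2^-1 s3 s1 s1]
Gen 5 (s1^-1): cancels prior s1. Stack: [s2^-1 s3 s1]
Gen 6 (s1): push. Stack: [s2^-1 s3 s1 s1]
Reduced word: s2^-1 s3 s1 s1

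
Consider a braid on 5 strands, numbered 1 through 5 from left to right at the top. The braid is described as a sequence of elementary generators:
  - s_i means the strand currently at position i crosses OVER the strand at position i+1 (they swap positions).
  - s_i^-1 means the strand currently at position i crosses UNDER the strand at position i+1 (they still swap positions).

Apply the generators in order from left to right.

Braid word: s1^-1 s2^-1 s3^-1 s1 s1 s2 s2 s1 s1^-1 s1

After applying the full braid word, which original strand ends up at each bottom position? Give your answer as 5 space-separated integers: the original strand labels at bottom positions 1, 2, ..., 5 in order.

Gen 1 (s1^-1): strand 1 crosses under strand 2. Perm now: [2 1 3 4 5]
Gen 2 (s2^-1): strand 1 crosses under strand 3. Perm now: [2 3 1 4 5]
Gen 3 (s3^-1): strand 1 crosses under strand 4. Perm now: [2 3 4 1 5]
Gen 4 (s1): strand 2 crosses over strand 3. Perm now: [3 2 4 1 5]
Gen 5 (s1): strand 3 crosses over strand 2. Perm now: [2 3 4 1 5]
Gen 6 (s2): strand 3 crosses over strand 4. Perm now: [2 4 3 1 5]
Gen 7 (s2): strand 4 crosses over strand 3. Perm now: [2 3 4 1 5]
Gen 8 (s1): strand 2 crosses over strand 3. Perm now: [3 2 4 1 5]
Gen 9 (s1^-1): strand 3 crosses under strand 2. Perm now: [2 3 4 1 5]
Gen 10 (s1): strand 2 crosses over strand 3. Perm now: [3 2 4 1 5]

Answer: 3 2 4 1 5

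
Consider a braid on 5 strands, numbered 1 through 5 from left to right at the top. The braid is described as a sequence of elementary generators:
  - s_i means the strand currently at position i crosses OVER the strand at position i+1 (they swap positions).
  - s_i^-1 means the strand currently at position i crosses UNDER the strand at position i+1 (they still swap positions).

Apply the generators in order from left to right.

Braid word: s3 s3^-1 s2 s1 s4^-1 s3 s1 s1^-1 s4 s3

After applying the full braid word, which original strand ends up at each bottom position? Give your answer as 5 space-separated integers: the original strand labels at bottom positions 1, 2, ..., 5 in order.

Answer: 3 1 4 5 2

Derivation:
Gen 1 (s3): strand 3 crosses over strand 4. Perm now: [1 2 4 3 5]
Gen 2 (s3^-1): strand 4 crosses under strand 3. Perm now: [1 2 3 4 5]
Gen 3 (s2): strand 2 crosses over strand 3. Perm now: [1 3 2 4 5]
Gen 4 (s1): strand 1 crosses over strand 3. Perm now: [3 1 2 4 5]
Gen 5 (s4^-1): strand 4 crosses under strand 5. Perm now: [3 1 2 5 4]
Gen 6 (s3): strand 2 crosses over strand 5. Perm now: [3 1 5 2 4]
Gen 7 (s1): strand 3 crosses over strand 1. Perm now: [1 3 5 2 4]
Gen 8 (s1^-1): strand 1 crosses under strand 3. Perm now: [3 1 5 2 4]
Gen 9 (s4): strand 2 crosses over strand 4. Perm now: [3 1 5 4 2]
Gen 10 (s3): strand 5 crosses over strand 4. Perm now: [3 1 4 5 2]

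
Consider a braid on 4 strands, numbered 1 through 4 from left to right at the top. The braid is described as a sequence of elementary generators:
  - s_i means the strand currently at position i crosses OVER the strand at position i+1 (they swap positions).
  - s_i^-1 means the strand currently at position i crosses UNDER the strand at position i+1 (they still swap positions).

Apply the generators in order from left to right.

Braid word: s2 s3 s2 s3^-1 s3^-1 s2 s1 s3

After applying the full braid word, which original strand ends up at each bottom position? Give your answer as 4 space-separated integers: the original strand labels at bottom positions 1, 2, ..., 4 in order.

Gen 1 (s2): strand 2 crosses over strand 3. Perm now: [1 3 2 4]
Gen 2 (s3): strand 2 crosses over strand 4. Perm now: [1 3 4 2]
Gen 3 (s2): strand 3 crosses over strand 4. Perm now: [1 4 3 2]
Gen 4 (s3^-1): strand 3 crosses under strand 2. Perm now: [1 4 2 3]
Gen 5 (s3^-1): strand 2 crosses under strand 3. Perm now: [1 4 3 2]
Gen 6 (s2): strand 4 crosses over strand 3. Perm now: [1 3 4 2]
Gen 7 (s1): strand 1 crosses over strand 3. Perm now: [3 1 4 2]
Gen 8 (s3): strand 4 crosses over strand 2. Perm now: [3 1 2 4]

Answer: 3 1 2 4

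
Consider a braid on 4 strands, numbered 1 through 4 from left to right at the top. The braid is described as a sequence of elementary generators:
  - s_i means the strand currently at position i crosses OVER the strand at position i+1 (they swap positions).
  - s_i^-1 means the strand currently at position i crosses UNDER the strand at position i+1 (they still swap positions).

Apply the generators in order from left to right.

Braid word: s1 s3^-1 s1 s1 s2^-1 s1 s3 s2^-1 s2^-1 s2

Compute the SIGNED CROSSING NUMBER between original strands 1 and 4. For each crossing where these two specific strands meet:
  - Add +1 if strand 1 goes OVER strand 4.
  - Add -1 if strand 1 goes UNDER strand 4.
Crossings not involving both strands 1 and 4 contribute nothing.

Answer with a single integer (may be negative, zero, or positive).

Gen 1: crossing 1x2. Both 1&4? no. Sum: 0
Gen 2: crossing 3x4. Both 1&4? no. Sum: 0
Gen 3: crossing 2x1. Both 1&4? no. Sum: 0
Gen 4: crossing 1x2. Both 1&4? no. Sum: 0
Gen 5: 1 under 4. Both 1&4? yes. Contrib: -1. Sum: -1
Gen 6: crossing 2x4. Both 1&4? no. Sum: -1
Gen 7: crossing 1x3. Both 1&4? no. Sum: -1
Gen 8: crossing 2x3. Both 1&4? no. Sum: -1
Gen 9: crossing 3x2. Both 1&4? no. Sum: -1
Gen 10: crossing 2x3. Both 1&4? no. Sum: -1

Answer: -1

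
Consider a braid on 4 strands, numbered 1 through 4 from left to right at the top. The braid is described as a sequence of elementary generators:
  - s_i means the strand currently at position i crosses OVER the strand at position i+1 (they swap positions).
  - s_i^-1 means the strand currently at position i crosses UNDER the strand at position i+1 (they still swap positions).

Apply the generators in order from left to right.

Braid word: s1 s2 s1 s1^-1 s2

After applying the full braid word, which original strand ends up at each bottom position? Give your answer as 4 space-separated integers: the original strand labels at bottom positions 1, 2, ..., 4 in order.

Answer: 2 1 3 4

Derivation:
Gen 1 (s1): strand 1 crosses over strand 2. Perm now: [2 1 3 4]
Gen 2 (s2): strand 1 crosses over strand 3. Perm now: [2 3 1 4]
Gen 3 (s1): strand 2 crosses over strand 3. Perm now: [3 2 1 4]
Gen 4 (s1^-1): strand 3 crosses under strand 2. Perm now: [2 3 1 4]
Gen 5 (s2): strand 3 crosses over strand 1. Perm now: [2 1 3 4]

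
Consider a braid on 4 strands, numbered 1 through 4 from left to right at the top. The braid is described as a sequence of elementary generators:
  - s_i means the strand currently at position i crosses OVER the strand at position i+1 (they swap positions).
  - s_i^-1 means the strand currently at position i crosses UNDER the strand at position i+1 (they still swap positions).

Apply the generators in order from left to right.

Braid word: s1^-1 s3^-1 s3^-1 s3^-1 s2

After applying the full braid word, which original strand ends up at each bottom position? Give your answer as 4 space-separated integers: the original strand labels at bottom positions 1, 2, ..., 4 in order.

Answer: 2 4 1 3

Derivation:
Gen 1 (s1^-1): strand 1 crosses under strand 2. Perm now: [2 1 3 4]
Gen 2 (s3^-1): strand 3 crosses under strand 4. Perm now: [2 1 4 3]
Gen 3 (s3^-1): strand 4 crosses under strand 3. Perm now: [2 1 3 4]
Gen 4 (s3^-1): strand 3 crosses under strand 4. Perm now: [2 1 4 3]
Gen 5 (s2): strand 1 crosses over strand 4. Perm now: [2 4 1 3]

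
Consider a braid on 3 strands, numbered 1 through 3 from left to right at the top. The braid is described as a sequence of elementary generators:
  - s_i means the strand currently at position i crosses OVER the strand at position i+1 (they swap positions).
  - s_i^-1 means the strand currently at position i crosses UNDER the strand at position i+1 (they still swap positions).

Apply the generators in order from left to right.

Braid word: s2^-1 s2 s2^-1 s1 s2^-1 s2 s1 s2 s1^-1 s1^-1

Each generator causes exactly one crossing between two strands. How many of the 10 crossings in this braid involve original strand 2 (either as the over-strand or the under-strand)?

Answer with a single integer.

Gen 1: crossing 2x3. Involves strand 2? yes. Count so far: 1
Gen 2: crossing 3x2. Involves strand 2? yes. Count so far: 2
Gen 3: crossing 2x3. Involves strand 2? yes. Count so far: 3
Gen 4: crossing 1x3. Involves strand 2? no. Count so far: 3
Gen 5: crossing 1x2. Involves strand 2? yes. Count so far: 4
Gen 6: crossing 2x1. Involves strand 2? yes. Count so far: 5
Gen 7: crossing 3x1. Involves strand 2? no. Count so far: 5
Gen 8: crossing 3x2. Involves strand 2? yes. Count so far: 6
Gen 9: crossing 1x2. Involves strand 2? yes. Count so far: 7
Gen 10: crossing 2x1. Involves strand 2? yes. Count so far: 8

Answer: 8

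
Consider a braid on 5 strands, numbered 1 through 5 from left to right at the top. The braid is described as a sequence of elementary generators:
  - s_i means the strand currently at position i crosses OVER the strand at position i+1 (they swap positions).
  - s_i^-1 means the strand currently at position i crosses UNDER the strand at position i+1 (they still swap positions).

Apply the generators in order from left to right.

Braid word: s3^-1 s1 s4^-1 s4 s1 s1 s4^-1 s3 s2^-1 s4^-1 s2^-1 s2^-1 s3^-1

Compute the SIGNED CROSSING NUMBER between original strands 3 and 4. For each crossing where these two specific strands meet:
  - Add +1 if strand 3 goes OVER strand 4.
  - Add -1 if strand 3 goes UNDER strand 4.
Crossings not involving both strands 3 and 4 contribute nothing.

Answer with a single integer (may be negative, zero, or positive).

Gen 1: 3 under 4. Both 3&4? yes. Contrib: -1. Sum: -1
Gen 2: crossing 1x2. Both 3&4? no. Sum: -1
Gen 3: crossing 3x5. Both 3&4? no. Sum: -1
Gen 4: crossing 5x3. Both 3&4? no. Sum: -1
Gen 5: crossing 2x1. Both 3&4? no. Sum: -1
Gen 6: crossing 1x2. Both 3&4? no. Sum: -1
Gen 7: crossing 3x5. Both 3&4? no. Sum: -1
Gen 8: crossing 4x5. Both 3&4? no. Sum: -1
Gen 9: crossing 1x5. Both 3&4? no. Sum: -1
Gen 10: 4 under 3. Both 3&4? yes. Contrib: +1. Sum: 0
Gen 11: crossing 5x1. Both 3&4? no. Sum: 0
Gen 12: crossing 1x5. Both 3&4? no. Sum: 0
Gen 13: crossing 1x3. Both 3&4? no. Sum: 0

Answer: 0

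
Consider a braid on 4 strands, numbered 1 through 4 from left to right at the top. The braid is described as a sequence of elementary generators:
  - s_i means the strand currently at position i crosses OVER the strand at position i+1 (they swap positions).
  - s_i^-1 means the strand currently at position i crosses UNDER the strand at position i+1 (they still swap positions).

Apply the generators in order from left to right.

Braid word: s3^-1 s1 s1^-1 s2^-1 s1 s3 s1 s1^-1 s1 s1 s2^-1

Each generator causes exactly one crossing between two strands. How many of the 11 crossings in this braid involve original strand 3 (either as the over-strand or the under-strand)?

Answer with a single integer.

Answer: 3

Derivation:
Gen 1: crossing 3x4. Involves strand 3? yes. Count so far: 1
Gen 2: crossing 1x2. Involves strand 3? no. Count so far: 1
Gen 3: crossing 2x1. Involves strand 3? no. Count so far: 1
Gen 4: crossing 2x4. Involves strand 3? no. Count so far: 1
Gen 5: crossing 1x4. Involves strand 3? no. Count so far: 1
Gen 6: crossing 2x3. Involves strand 3? yes. Count so far: 2
Gen 7: crossing 4x1. Involves strand 3? no. Count so far: 2
Gen 8: crossing 1x4. Involves strand 3? no. Count so far: 2
Gen 9: crossing 4x1. Involves strand 3? no. Count so far: 2
Gen 10: crossing 1x4. Involves strand 3? no. Count so far: 2
Gen 11: crossing 1x3. Involves strand 3? yes. Count so far: 3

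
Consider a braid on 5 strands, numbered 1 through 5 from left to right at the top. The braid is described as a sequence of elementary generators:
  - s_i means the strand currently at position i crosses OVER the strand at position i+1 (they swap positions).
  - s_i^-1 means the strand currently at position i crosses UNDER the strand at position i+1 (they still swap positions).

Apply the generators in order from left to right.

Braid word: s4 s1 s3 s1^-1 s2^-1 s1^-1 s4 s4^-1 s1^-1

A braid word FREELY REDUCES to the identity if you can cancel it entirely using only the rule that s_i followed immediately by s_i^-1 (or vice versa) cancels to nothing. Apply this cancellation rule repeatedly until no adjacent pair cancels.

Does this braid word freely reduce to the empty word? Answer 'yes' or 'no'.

Gen 1 (s4): push. Stack: [s4]
Gen 2 (s1): push. Stack: [s4 s1]
Gen 3 (s3): push. Stack: [s4 s1 s3]
Gen 4 (s1^-1): push. Stack: [s4 s1 s3 s1^-1]
Gen 5 (s2^-1): push. Stack: [s4 s1 s3 s1^-1 s2^-1]
Gen 6 (s1^-1): push. Stack: [s4 s1 s3 s1^-1 s2^-1 s1^-1]
Gen 7 (s4): push. Stack: [s4 s1 s3 s1^-1 s2^-1 s1^-1 s4]
Gen 8 (s4^-1): cancels prior s4. Stack: [s4 s1 s3 s1^-1 s2^-1 s1^-1]
Gen 9 (s1^-1): push. Stack: [s4 s1 s3 s1^-1 s2^-1 s1^-1 s1^-1]
Reduced word: s4 s1 s3 s1^-1 s2^-1 s1^-1 s1^-1

Answer: no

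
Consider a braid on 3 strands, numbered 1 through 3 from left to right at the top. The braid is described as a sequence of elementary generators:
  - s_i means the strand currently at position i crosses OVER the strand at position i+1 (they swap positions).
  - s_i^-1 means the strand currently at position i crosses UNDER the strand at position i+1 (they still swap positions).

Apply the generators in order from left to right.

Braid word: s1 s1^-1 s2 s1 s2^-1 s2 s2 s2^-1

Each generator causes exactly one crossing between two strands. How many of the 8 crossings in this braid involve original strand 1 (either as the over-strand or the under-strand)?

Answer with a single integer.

Answer: 7

Derivation:
Gen 1: crossing 1x2. Involves strand 1? yes. Count so far: 1
Gen 2: crossing 2x1. Involves strand 1? yes. Count so far: 2
Gen 3: crossing 2x3. Involves strand 1? no. Count so far: 2
Gen 4: crossing 1x3. Involves strand 1? yes. Count so far: 3
Gen 5: crossing 1x2. Involves strand 1? yes. Count so far: 4
Gen 6: crossing 2x1. Involves strand 1? yes. Count so far: 5
Gen 7: crossing 1x2. Involves strand 1? yes. Count so far: 6
Gen 8: crossing 2x1. Involves strand 1? yes. Count so far: 7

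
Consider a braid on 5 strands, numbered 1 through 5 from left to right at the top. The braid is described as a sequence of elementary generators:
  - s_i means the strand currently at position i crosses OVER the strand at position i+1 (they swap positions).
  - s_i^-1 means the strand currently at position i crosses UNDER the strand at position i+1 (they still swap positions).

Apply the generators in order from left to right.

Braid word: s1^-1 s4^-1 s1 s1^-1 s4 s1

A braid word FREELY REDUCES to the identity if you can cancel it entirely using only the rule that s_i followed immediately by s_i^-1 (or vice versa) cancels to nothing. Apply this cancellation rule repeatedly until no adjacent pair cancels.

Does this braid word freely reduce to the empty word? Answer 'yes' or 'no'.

Answer: yes

Derivation:
Gen 1 (s1^-1): push. Stack: [s1^-1]
Gen 2 (s4^-1): push. Stack: [s1^-1 s4^-1]
Gen 3 (s1): push. Stack: [s1^-1 s4^-1 s1]
Gen 4 (s1^-1): cancels prior s1. Stack: [s1^-1 s4^-1]
Gen 5 (s4): cancels prior s4^-1. Stack: [s1^-1]
Gen 6 (s1): cancels prior s1^-1. Stack: []
Reduced word: (empty)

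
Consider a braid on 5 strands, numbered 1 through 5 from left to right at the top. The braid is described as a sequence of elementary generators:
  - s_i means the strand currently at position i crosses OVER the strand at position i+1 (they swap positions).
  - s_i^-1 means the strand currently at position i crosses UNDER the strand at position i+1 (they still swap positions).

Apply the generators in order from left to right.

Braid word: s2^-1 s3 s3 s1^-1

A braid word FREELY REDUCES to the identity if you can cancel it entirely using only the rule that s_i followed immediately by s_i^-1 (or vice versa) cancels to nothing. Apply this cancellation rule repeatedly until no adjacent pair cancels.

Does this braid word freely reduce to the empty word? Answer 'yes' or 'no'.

Gen 1 (s2^-1): push. Stack: [s2^-1]
Gen 2 (s3): push. Stack: [s2^-1 s3]
Gen 3 (s3): push. Stack: [s2^-1 s3 s3]
Gen 4 (s1^-1): push. Stack: [s2^-1 s3 s3 s1^-1]
Reduced word: s2^-1 s3 s3 s1^-1

Answer: no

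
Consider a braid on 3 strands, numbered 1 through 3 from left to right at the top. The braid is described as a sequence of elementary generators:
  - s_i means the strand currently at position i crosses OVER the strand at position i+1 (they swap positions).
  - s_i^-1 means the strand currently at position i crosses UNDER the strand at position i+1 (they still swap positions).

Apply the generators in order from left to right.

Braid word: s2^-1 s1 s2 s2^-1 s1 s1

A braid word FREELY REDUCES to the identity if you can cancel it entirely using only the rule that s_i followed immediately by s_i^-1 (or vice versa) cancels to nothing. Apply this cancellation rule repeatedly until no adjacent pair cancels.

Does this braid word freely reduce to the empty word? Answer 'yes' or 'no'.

Gen 1 (s2^-1): push. Stack: [s2^-1]
Gen 2 (s1): push. Stack: [s2^-1 s1]
Gen 3 (s2): push. Stack: [s2^-1 s1 s2]
Gen 4 (s2^-1): cancels prior s2. Stack: [s2^-1 s1]
Gen 5 (s1): push. Stack: [s2^-1 s1 s1]
Gen 6 (s1): push. Stack: [s2^-1 s1 s1 s1]
Reduced word: s2^-1 s1 s1 s1

Answer: no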